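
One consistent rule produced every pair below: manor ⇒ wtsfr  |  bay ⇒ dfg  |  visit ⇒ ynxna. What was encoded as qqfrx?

The output letters match the input read backwards, each shifted +5: manor reversed is ronam. Two steps: reverse the string, then apply a Caesar shift of +5.
Reversing it on qqfrx: shift back: q−5=l, q−5=l, f−5=a, r−5=m, x−5=s → llams; then reverse → small.

small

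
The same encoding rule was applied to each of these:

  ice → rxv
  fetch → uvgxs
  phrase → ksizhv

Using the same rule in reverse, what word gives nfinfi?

Each pair mirrors across the alphabet (i↔r, c↔x, e↔v): positions sum to 25. Letters are reflected about the middle of the alphabet (position → 25−position): Atbash.
Reversing it on nfinfi: n↔m, f↔u, i↔r, n↔m, f↔u, i↔r.

murmur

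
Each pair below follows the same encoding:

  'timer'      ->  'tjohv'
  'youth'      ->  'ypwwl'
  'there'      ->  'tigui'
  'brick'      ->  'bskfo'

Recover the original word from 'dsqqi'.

drone

In timer: t→t is +0, i→j is +1, m→o is +2, e→h is +3 — the shift increases by 1 each position. Letter i (0-indexed) is shifted by i+0, so successive shifts are 0, 1, 2, ….
Decoding dsqqi: d−0=d, s−1=r, q−2=o, q−3=n, i−4=e.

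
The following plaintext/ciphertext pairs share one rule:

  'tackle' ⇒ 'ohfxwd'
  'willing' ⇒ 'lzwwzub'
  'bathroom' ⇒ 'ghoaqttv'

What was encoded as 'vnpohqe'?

t(19)→o(14) and a(0)→h(7) fit y≡25x+7 (mod 26); the inverse of 25 mod 26 is 25. Treating letters as 0–25, the rule is x ↦ 25x + 7 (mod 26).
Reversing it on vnpohqe: v(21)→25·(21−7)≡12=m; n(13)→25·(13−7)≡20=u; p(15)→25·(15−7)≡18=s; o(14)→25·(14−7)≡19=t; h(7)→25·(7−7)≡0=a; q(16)→25·(16−7)≡17=r; e(4)→25·(4−7)≡3=d (all mod 26).

mustard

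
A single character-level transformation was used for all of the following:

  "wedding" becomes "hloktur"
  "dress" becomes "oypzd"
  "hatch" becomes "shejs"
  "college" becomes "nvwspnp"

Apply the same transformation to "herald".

It's a Vigenère-style cipher with numeric key [11,7]: position i shifts by key[i mod 2].
For herald: h+11=s, e+7=l, r+11=c, a+7=h, l+11=w, d+7=k.

slchwk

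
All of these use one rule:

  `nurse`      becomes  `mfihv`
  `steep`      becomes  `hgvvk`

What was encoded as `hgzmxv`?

Letters are reflected about the middle of the alphabet (position → 25−position): Atbash.
Undoing it on hgzmxv: h↔s, g↔t, z↔a, m↔n, x↔c, v↔e.

stance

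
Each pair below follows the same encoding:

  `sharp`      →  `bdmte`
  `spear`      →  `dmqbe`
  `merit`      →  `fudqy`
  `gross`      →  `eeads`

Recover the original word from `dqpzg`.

The output letters match the input read backwards, each shifted +12: sharp reversed is prahs. The word is reversed, then every letter is shifted forward by 12.
Decoding dqpzg: shift back: d−12=r, q−12=e, p−12=d, z−12=n, g−12=u → rednu; then reverse → under.

under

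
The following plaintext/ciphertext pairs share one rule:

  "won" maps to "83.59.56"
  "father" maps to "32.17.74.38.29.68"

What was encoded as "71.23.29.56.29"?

scene

w(#23)→83 and o(#15)→59: differences scale by 3, so n = 3·pos + 14. Each letter becomes 3×(its alphabet position, a=1..z=26) + 14.
Reversing it on 71.23.29.56.29: 71→(71−14)÷3=19=s, 23→(23−14)÷3=3=c, 29→(29−14)÷3=5=e, 56→(56−14)÷3=14=n, 29→(29−14)÷3=5=e.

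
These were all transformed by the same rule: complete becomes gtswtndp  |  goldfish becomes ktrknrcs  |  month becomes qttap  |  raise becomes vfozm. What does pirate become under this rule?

The shift increases by 1 at each position, starting from +4: 4, 5, 6, ….
On pirate: p+4=t, i+5=n, r+6=x, a+7=h, t+8=b, e+9=n.

tnxhbn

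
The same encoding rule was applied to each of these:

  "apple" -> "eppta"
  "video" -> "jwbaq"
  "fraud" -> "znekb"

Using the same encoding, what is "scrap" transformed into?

a(0)→e(4) and p(15)→p(15) fit y≡25x+4 (mod 26); the inverse of 25 mod 26 is 25. This is an affine cipher: with a=0,…,z=25, each position x becomes (25x+4) mod 26.
For scrap: s(18)→25·18+4≡12=m; c(2)→25·2+4≡2=c; r(17)→25·17+4≡13=n; a(0)→25·0+4≡4=e; p(15)→25·15+4≡15=p (all mod 26).

mcnep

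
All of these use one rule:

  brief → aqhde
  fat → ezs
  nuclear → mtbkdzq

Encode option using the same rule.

Compare letters: b→a is +25, r→q is +25, i→h is +25 — a constant shift. Every letter moves 25 places later in the alphabet, wrapping around z→a.
Applying it to option: o+25=n, p+25=o, t+25=s, i+25=h, o+25=n, n+25=m.

noshnm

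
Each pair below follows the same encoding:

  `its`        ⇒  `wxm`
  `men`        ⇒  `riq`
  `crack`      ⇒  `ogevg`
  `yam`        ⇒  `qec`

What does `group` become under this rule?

tysvk

The output letters match the input read backwards, each shifted +4: its reversed is sti. Read the word backwards and shift each letter +4.
On group: reverse → puorg; then shift: p+4=t, u+4=y, o+4=s, r+4=v, g+4=k.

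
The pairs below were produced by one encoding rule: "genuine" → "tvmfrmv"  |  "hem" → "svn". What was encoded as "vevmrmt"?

Each pair mirrors across the alphabet (g↔t, e↔v, n↔m): positions sum to 25. Letters are reflected about the middle of the alphabet (position → 25−position): Atbash.
Decoding vevmrmt: v↔e, e↔v, v↔e, m↔n, r↔i, m↔n, t↔g.

evening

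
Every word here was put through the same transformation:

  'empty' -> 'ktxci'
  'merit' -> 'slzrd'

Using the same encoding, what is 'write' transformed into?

The shift increases by 1 at each position, starting from +6: 6, 7, 8, ….
For write: w+6=c, r+7=y, i+8=q, t+9=c, e+10=o.

cyqco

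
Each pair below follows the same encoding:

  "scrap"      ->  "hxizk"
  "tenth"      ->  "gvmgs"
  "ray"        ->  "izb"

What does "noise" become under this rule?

mlrhv

Each pair mirrors across the alphabet (s↔h, c↔x, r↔i): positions sum to 25. Each letter is replaced by its mirror in the alphabet: a↔z, b↔y, c↔x, and so on (the Atbash cipher).
On noise: n↔m, o↔l, i↔r, s↔h, e↔v.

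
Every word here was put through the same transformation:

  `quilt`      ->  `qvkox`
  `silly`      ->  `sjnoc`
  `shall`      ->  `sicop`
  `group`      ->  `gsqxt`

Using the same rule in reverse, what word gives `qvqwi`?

In quilt: q→q is +0, u→v is +1, i→k is +2, l→o is +3 — the shift increases by 1 each position. Letter i (0-indexed) is shifted by i+0, so successive shifts are 0, 1, 2, ….
Decoding qvqwi: q−0=q, v−1=u, q−2=o, w−3=t, i−4=e.

quote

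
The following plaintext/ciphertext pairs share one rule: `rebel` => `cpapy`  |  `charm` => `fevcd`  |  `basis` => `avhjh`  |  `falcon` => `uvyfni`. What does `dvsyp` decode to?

r(17)→c(2) and e(4)→p(15) fit y≡5x+21 (mod 26); the inverse of 5 mod 26 is 21. Treating letters as 0–25, the rule is x ↦ 5x + 21 (mod 26).
Undoing it on dvsyp: d(3)→21·(3−21)≡12=m; v(21)→21·(21−21)≡0=a; s(18)→21·(18−21)≡15=p; y(24)→21·(24−21)≡11=l; p(15)→21·(15−21)≡4=e (all mod 26).

maple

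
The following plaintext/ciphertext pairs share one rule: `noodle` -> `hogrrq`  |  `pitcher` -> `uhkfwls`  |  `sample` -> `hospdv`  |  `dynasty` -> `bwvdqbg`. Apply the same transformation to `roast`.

wvdru

The word is reversed, then every letter is shifted forward by 3.
On roast: reverse → tsaor; then shift: t+3=w, s+3=v, a+3=d, o+3=r, r+3=u.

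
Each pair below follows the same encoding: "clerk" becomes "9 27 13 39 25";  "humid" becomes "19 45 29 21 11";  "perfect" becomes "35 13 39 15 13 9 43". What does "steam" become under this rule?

41 43 13 5 29

c(#3)→9 and l(#12)→27: differences scale by 2, so n = 2·pos + 3. The formula is n = 2×(alphabet index, a=1) + 3.
On steam: s=19→41, t=20→43, e=5→13, a=1→5, m=13→29.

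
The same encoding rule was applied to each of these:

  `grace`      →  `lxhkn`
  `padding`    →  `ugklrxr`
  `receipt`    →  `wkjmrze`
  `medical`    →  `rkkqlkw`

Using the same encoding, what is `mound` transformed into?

rubvm

Letter i (0-indexed) is shifted by i+5, so successive shifts are 5, 6, 7, ….
Applying it to mound: m+5=r, o+6=u, u+7=b, n+8=v, d+9=m.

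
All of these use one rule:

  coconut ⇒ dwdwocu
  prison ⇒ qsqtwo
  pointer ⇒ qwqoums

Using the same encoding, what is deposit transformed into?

emqwtqu

The shift depends on letter class: consonant c→d is +1, but vowel o→w is +8. Vowels shift forward by 8 and consonants shift forward by 1.
For deposit: d(cons)+1=e, e(vowel)+8=m, p(cons)+1=q, o(vowel)+8=w, s(cons)+1=t, i(vowel)+8=q, t(cons)+1=u.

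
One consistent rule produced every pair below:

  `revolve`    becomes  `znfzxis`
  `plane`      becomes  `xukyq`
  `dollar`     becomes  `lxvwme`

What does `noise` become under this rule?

Letter i (0-indexed) is shifted by i+8, so successive shifts are 8, 9, 10, ….
On noise: n+8=v, o+9=x, i+10=s, s+11=d, e+12=q.

vxsdq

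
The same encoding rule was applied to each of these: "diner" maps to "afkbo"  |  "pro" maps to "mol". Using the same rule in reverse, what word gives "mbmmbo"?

pepper

Compare letters: d→a is +23, i→f is +23, n→k is +23 — a constant shift. Each letter is shifted forward by 23 in the alphabet (a Caesar shift of +23).
Decoding mbmmbo: m−23=p, b−23=e, m−23=p, m−23=p, b−23=e, o−23=r.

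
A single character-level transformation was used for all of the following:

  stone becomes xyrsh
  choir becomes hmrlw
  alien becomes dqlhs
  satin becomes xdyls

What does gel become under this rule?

lhq

The shift depends on letter class: consonant s→x is +5, but vowel o→r is +3. Vowels shift forward by 3 and consonants shift forward by 5.
For gel: g(cons)+5=l, e(vowel)+3=h, l(cons)+5=q.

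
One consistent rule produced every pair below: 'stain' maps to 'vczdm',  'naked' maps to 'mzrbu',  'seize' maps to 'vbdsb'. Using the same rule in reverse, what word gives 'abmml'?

s(18)→v(21) and t(19)→c(2) fit y≡7x+25 (mod 26); the inverse of 7 mod 26 is 15. Each letter's alphabet position (a=0..z=25) is mapped through 7·x+25 mod 26 — an affine cipher.
Undoing it on abmml: a(0)→15·(0−25)≡15=p; b(1)→15·(1−25)≡4=e; m(12)→15·(12−25)≡13=n; m(12)→15·(12−25)≡13=n; l(11)→15·(11−25)≡24=y (all mod 26).

penny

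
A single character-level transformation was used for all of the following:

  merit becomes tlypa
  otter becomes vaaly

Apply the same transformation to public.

It's a constant shift of +7 (ROT7).
On public: p+7=w, u+7=b, b+7=i, l+7=s, i+7=p, c+7=j.

wbispj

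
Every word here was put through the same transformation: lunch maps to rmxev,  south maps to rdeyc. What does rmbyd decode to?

torch

The output letters match the input read backwards, each shifted +10: lunch reversed is hcnul. The word is reversed, then every letter is shifted forward by 10.
Decoding rmbyd: shift back: r−10=h, m−10=c, b−10=r, y−10=o, d−10=t → hcrot; then reverse → torch.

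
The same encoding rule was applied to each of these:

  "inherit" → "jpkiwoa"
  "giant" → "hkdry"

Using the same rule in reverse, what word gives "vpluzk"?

Letter i (0-indexed) is shifted by i+1, so successive shifts are 1, 2, 3, ….
Decoding vpluzk: v−1=u, p−2=n, l−3=i, u−4=q, z−5=u, k−6=e.

unique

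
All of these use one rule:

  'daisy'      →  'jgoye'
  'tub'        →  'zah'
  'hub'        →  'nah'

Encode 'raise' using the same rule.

xgoyk

This is a Caesar cipher with shift 6.
On raise: r+6=x, a+6=g, i+6=o, s+6=y, e+6=k.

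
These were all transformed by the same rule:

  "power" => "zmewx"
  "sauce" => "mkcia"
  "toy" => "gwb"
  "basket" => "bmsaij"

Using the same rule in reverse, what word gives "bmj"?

The output letters match the input read backwards, each shifted +8: power reversed is rewop. Two steps: reverse the string, then apply a Caesar shift of +8.
Decoding bmj: shift back: b−8=t, m−8=e, j−8=b → teb; then reverse → bet.

bet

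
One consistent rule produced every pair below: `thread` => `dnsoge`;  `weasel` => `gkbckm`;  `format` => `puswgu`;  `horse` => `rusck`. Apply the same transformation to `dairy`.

ngjbe

Shifts by position in thread: pos 0: t→d (+10), pos 1: h→n (+6), pos 2: r→s (+1), pos 3: e→o (+10), pos 4: a→g (+6), pos 5: d→e (+1) — repeating every 3. It's a Vigenère-style cipher with numeric key [10,6,1]: position i shifts by key[i mod 3].
For dairy: d+10=n, a+6=g, i+1=j, r+10=b, y+6=e.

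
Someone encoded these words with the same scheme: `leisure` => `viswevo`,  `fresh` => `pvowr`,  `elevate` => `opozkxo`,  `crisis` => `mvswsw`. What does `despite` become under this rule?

Shifts by position in leisure: pos 0: l→v (+10), pos 1: e→i (+4), pos 2: i→s (+10), pos 3: s→w (+4) — repeating every 2. It's a Vigenère-style cipher with numeric key [10,4]: position i shifts by key[i mod 2].
For despite: d+10=n, e+4=i, s+10=c, p+4=t, i+10=s, t+4=x, e+10=o.

nictsxo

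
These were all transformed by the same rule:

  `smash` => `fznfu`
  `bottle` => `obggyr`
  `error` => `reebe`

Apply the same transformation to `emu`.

rzh

Compare letters: s→f is +13, m→z is +13, a→n is +13 — a constant shift. Each letter is shifted forward by 13 in the alphabet (a Caesar shift of +13).
On emu: e+13=r, m+13=z, u+13=h.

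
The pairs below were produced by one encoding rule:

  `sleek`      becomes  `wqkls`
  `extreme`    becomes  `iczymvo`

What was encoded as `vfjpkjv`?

radical

In sleek: s→w is +4, l→q is +5, e→k is +6, e→l is +7 — the shift increases by 1 each position. Each letter shifts forward by (position + 4), i.e. 4, 5, 6, … — the shift grows by one for each successive letter.
Decoding vfjpkjv: v−4=r, f−5=a, j−6=d, p−7=i, k−8=c, j−9=a, v−10=l.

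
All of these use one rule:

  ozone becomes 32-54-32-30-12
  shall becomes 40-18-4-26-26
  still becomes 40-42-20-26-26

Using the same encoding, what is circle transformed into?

o(#15)→32 and z(#26)→54: differences scale by 2, so n = 2·pos + 2. Each letter becomes 2×(its alphabet position, a=1..z=26) + 2.
For circle: c=3→8, i=9→20, r=18→38, c=3→8, l=12→26, e=5→12.

8-20-38-8-26-12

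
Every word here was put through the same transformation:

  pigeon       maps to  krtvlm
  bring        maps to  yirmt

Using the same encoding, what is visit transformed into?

erhrg

Each pair mirrors across the alphabet (p↔k, i↔r, g↔t): positions sum to 25. This is the alphabet-reversal cipher (Atbash): a becomes z, b becomes y, etc.
For visit: v↔e, i↔r, s↔h, i↔r, t↔g.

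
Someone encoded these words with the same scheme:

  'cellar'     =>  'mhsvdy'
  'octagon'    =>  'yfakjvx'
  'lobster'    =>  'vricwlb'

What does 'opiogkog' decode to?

embedded

Shifts by position in cellar: pos 0: c→m (+10), pos 1: e→h (+3), pos 2: l→s (+7), pos 3: l→v (+10), pos 4: a→d (+3), pos 5: r→y (+7) — repeating every 3. A repeating key of period 3 is used — shifts +10, +3, +7 over and over.
Decoding opiogkog: o−10=e, p−3=m, i−7=b, o−10=e, g−3=d, k−7=d, o−10=e, g−3=d.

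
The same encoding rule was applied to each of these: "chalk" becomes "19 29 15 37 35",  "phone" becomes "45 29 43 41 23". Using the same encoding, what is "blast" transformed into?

c(#3)→19 and h(#8)→29: differences scale by 2, so n = 2·pos + 13. With a=1..z=26, the number is 2·pos + 13.
For blast: b=2→17, l=12→37, a=1→15, s=19→51, t=20→53.

17 37 15 51 53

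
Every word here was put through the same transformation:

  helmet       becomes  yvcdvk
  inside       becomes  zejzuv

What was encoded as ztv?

Compare letters: h→y is +17, e→v is +17, l→c is +17 — a constant shift. Each letter is shifted forward by 17 in the alphabet (a Caesar shift of +17).
Reversing it on ztv: z−17=i, t−17=c, v−17=e.

ice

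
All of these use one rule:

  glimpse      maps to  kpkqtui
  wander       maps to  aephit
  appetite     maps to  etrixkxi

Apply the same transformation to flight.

jpkklv

A repeating key of period 3 is used — shifts +4, +4, +2 over and over.
For flight: f+4=j, l+4=p, i+2=k, g+4=k, h+4=l, t+2=v.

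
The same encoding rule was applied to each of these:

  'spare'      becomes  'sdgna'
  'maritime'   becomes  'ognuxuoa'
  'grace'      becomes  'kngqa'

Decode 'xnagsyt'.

treason

s(18)→s(18) and p(15)→d(3) fit y≡5x+6 (mod 26); the inverse of 5 mod 26 is 21. This is an affine cipher: with a=0,…,z=25, each position x becomes (5x+6) mod 26.
Undoing it on xnagsyt: x(23)→21·(23−6)≡19=t; n(13)→21·(13−6)≡17=r; a(0)→21·(0−6)≡4=e; g(6)→21·(6−6)≡0=a; s(18)→21·(18−6)≡18=s; y(24)→21·(24−6)≡14=o; t(19)→21·(19−6)≡13=n (all mod 26).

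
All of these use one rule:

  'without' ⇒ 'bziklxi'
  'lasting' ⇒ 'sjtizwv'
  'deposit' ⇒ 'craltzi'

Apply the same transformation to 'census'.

w(22)→b(1) and i(8)→z(25) fit y≡15x+9 (mod 26); the inverse of 15 mod 26 is 7. Treating letters as 0–25, the rule is x ↦ 15x + 9 (mod 26).
On census: c(2)→15·2+9≡13=n; e(4)→15·4+9≡17=r; n(13)→15·13+9≡22=w; s(18)→15·18+9≡19=t; u(20)→15·20+9≡23=x; s(18)→15·18+9≡19=t (all mod 26).

nrwtxt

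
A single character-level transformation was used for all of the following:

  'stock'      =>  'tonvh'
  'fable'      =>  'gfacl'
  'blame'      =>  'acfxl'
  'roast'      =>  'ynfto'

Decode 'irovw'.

pitch

s(18)→t(19) and t(19)→o(14) fit y≡21x+5 (mod 26); the inverse of 21 mod 26 is 5. Treating letters as 0–25, the rule is x ↦ 21x + 5 (mod 26).
Decoding irovw: i(8)→5·(8−5)≡15=p; r(17)→5·(17−5)≡8=i; o(14)→5·(14−5)≡19=t; v(21)→5·(21−5)≡2=c; w(22)→5·(22−5)≡7=h (all mod 26).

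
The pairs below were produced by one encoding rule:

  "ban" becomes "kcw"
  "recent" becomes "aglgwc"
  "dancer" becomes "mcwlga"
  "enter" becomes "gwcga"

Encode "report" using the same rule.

agyqac

The shift depends on letter class: consonant b→k is +9, but vowel a→c is +2. Vowels shift forward by 2 and consonants shift forward by 9.
On report: r(cons)+9=a, e(vowel)+2=g, p(cons)+9=y, o(vowel)+2=q, r(cons)+9=a, t(cons)+9=c.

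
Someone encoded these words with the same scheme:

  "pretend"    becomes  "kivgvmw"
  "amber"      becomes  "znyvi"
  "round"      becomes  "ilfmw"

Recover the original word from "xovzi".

clear

This is the alphabet-reversal cipher (Atbash): a becomes z, b becomes y, etc.
Undoing it on xovzi: x↔c, o↔l, v↔e, z↔a, i↔r.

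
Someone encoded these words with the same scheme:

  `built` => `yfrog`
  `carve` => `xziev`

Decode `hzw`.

Each pair mirrors across the alphabet (b↔y, u↔f, i↔r): positions sum to 25. Letters are reflected about the middle of the alphabet (position → 25−position): Atbash.
Decoding hzw: h↔s, z↔a, w↔d.

sad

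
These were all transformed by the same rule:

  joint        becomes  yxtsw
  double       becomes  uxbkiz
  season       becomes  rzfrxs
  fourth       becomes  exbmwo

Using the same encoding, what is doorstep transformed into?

Treating letters as 0–25, the rule is x ↦ 5x + 5 (mod 26).
For doorstep: d(3)→5·3+5≡20=u; o(14)→5·14+5≡23=x; o(14)→5·14+5≡23=x; r(17)→5·17+5≡12=m; s(18)→5·18+5≡17=r; t(19)→5·19+5≡22=w; e(4)→5·4+5≡25=z; p(15)→5·15+5≡2=c (all mod 26).

uxxmrwzc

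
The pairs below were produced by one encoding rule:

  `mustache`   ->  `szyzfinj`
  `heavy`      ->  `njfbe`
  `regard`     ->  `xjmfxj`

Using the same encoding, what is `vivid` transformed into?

The shift depends on letter class: consonant m→s is +6, but vowel u→z is +5. Two shifts are in play — +5 for a/e/i/o/u, +6 for every other letter.
On vivid: v(cons)+6=b, i(vowel)+5=n, v(cons)+6=b, i(vowel)+5=n, d(cons)+6=j.

bnbnj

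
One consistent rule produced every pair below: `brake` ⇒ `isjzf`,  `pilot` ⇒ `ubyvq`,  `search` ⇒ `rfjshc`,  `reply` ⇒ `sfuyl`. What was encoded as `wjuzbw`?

napkin

b(1)→i(8) and r(17)→s(18) fit y≡25x+9 (mod 26); the inverse of 25 mod 26 is 25. Treating letters as 0–25, the rule is x ↦ 25x + 9 (mod 26).
Undoing it on wjuzbw: w(22)→25·(22−9)≡13=n; j(9)→25·(9−9)≡0=a; u(20)→25·(20−9)≡15=p; z(25)→25·(25−9)≡10=k; b(1)→25·(1−9)≡8=i; w(22)→25·(22−9)≡13=n (all mod 26).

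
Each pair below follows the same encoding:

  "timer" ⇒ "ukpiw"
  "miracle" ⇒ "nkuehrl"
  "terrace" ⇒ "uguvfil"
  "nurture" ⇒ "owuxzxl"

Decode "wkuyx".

virus

In timer: t→u is +1, i→k is +2, m→p is +3, e→i is +4 — the shift increases by 1 each position. Letter i (0-indexed) is shifted by i+1, so successive shifts are 1, 2, 3, ….
Decoding wkuyx: w−1=v, k−2=i, u−3=r, y−4=u, x−5=s.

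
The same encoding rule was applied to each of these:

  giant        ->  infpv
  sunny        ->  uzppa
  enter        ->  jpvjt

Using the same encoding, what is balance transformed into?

dfnfpej

Vowels shift forward by 5 and consonants shift forward by 2.
For balance: b(cons)+2=d, a(vowel)+5=f, l(cons)+2=n, a(vowel)+5=f, n(cons)+2=p, c(cons)+2=e, e(vowel)+5=j.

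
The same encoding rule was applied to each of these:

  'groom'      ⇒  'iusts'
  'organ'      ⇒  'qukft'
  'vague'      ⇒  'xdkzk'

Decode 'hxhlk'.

fudge

In groom: g→i is +2, r→u is +3, o→s is +4, o→t is +5 — the shift increases by 1 each position. Letter i (0-indexed) is shifted by i+2, so successive shifts are 2, 3, 4, ….
Undoing it on hxhlk: h−2=f, x−3=u, h−4=d, l−5=g, k−6=e.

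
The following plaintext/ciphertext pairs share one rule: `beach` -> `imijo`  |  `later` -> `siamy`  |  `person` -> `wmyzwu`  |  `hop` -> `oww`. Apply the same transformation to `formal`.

mwytis

The shift depends on letter class: consonant b→i is +7, but vowel e→m is +8. Two shifts are in play — +8 for a/e/i/o/u, +7 for every other letter.
Applying it to formal: f(cons)+7=m, o(vowel)+8=w, r(cons)+7=y, m(cons)+7=t, a(vowel)+8=i, l(cons)+7=s.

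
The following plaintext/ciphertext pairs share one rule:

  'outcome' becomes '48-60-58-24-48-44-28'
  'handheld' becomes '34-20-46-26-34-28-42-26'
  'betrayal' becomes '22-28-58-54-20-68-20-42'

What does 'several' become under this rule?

56-28-62-28-54-20-42

o(#15)→48 and u(#21)→60: differences scale by 2, so n = 2·pos + 18. Each letter becomes 2×(its alphabet position, a=1..z=26) + 18.
On several: s=19→56, e=5→28, v=22→62, e=5→28, r=18→54, a=1→20, l=12→42.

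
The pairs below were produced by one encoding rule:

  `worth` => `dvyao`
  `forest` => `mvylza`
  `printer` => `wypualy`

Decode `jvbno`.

Compare letters: w→d is +7, o→v is +7, r→y is +7 — a constant shift. This is a Caesar cipher with shift 7.
Decoding jvbno: j−7=c, v−7=o, b−7=u, n−7=g, o−7=h.

cough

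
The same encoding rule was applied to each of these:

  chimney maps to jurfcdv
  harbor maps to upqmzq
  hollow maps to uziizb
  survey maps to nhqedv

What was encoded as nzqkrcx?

This is an affine cipher: with a=0,…,z=25, each position x becomes (23x+15) mod 26.
Decoding nzqkrcx: n(13)→17·(13−15)≡18=s; z(25)→17·(25−15)≡14=o; q(16)→17·(16−15)≡17=r; k(10)→17·(10−15)≡19=t; r(17)→17·(17−15)≡8=i; c(2)→17·(2−15)≡13=n; x(23)→17·(23−15)≡6=g (all mod 26).

sorting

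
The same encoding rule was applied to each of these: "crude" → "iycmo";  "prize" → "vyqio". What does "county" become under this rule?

ivcwdj

Letter i (0-indexed) is shifted by i+6, so successive shifts are 6, 7, 8, ….
On county: c+6=i, o+7=v, u+8=c, n+9=w, t+10=d, y+11=j.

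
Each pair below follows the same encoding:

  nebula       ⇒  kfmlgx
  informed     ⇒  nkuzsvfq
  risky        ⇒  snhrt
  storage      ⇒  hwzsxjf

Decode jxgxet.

n(13)→k(10) and e(4)→f(5) fit y≡15x+23 (mod 26); the inverse of 15 mod 26 is 7. This is an affine cipher: with a=0,…,z=25, each position x becomes (15x+23) mod 26.
Undoing it on jxgxet: j(9)→7·(9−23)≡6=g; x(23)→7·(23−23)≡0=a; g(6)→7·(6−23)≡11=l; x(23)→7·(23−23)≡0=a; e(4)→7·(4−23)≡23=x; t(19)→7·(19−23)≡24=y (all mod 26).

galaxy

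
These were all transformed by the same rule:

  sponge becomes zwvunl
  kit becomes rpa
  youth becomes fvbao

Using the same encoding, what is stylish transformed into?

zafspzo

Compare letters: s→z is +7, p→w is +7, o→v is +7 — a constant shift. This is a Caesar cipher with shift 7.
For stylish: s+7=z, t+7=a, y+7=f, l+7=s, i+7=p, s+7=z, h+7=o.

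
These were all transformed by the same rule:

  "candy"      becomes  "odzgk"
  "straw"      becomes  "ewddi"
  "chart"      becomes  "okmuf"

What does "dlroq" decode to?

A repeating key of period 2 is used — shifts +12, +3 over and over.
Decoding dlroq: d−12=r, l−3=i, r−12=f, o−3=l, q−12=e.

rifle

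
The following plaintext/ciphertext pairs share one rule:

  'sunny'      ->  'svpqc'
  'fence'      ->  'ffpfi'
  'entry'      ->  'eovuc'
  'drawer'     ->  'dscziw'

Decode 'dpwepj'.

The shift increases by 1 at each position, starting from +0: 0, 1, 2, ….
Decoding dpwepj: d−0=d, p−1=o, w−2=u, e−3=b, p−4=l, j−5=e.

double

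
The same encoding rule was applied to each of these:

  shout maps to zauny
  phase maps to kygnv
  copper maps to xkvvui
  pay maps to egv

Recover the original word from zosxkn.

hermit

The output letters match the input read backwards, each shifted +6: shout reversed is tuohs. Read the word backwards and shift each letter +6.
Reversing it on zosxkn: shift back: z−6=t, o−6=i, s−6=m, x−6=r, k−6=e, n−6=h → timreh; then reverse → hermit.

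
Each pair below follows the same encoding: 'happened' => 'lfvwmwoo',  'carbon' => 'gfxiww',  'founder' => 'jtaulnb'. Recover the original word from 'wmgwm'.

shape

In happened: h→l is +4, a→f is +5, p→v is +6, p→w is +7 — the shift increases by 1 each position. Each letter shifts forward by (position + 4), i.e. 4, 5, 6, … — the shift grows by one for each successive letter.
Reversing it on wmgwm: w−4=s, m−5=h, g−6=a, w−7=p, m−8=e.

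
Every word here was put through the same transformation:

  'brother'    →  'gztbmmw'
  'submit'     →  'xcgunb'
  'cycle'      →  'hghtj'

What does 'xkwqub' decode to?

A repeating key of period 2 is used — shifts +5, +8 over and over.
Undoing it on xkwqub: x−5=s, k−8=c, w−5=r, q−8=i, u−5=p, b−8=t.

script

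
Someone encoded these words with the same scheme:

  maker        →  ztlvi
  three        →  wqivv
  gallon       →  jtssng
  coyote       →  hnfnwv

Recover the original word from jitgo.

grand

m(12)→z(25) and a(0)→t(19) fit y≡7x+19 (mod 26); the inverse of 7 mod 26 is 15. Treating letters as 0–25, the rule is x ↦ 7x + 19 (mod 26).
Decoding jitgo: j(9)→15·(9−19)≡6=g; i(8)→15·(8−19)≡17=r; t(19)→15·(19−19)≡0=a; g(6)→15·(6−19)≡13=n; o(14)→15·(14−19)≡3=d (all mod 26).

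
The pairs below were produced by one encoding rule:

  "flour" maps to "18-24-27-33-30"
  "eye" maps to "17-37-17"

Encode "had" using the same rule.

f is letter #6 and maps to 18: an offset of 12. Letters become their 1-based position plus 12 (so a→13, b→14, …).
On had: h=8→20, a=1→13, d=4→16.

20-13-16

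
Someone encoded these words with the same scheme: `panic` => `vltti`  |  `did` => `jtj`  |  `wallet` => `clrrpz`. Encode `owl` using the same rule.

zcr

Vowels shift forward by 11 and consonants shift forward by 6.
Applying it to owl: o(vowel)+11=z, w(cons)+6=c, l(cons)+6=r.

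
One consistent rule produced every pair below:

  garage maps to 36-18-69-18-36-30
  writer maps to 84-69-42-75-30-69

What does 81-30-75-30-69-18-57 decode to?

veteran

g(#7)→36 and a(#1)→18: differences scale by 3, so n = 3·pos + 15. The formula is n = 3×(alphabet index, a=1) + 15.
Reversing it on 81-30-75-30-69-18-57: 81→(81−15)÷3=22=v, 30→(30−15)÷3=5=e, 75→(75−15)÷3=20=t, 30→(30−15)÷3=5=e, 69→(69−15)÷3=18=r, 18→(18−15)÷3=1=a, 57→(57−15)÷3=14=n.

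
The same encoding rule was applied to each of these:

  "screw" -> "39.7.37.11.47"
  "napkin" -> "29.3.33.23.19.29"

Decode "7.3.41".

cat

s(#19)→39 and c(#3)→7: differences scale by 2, so n = 2·pos + 1. The formula is n = 2×(alphabet index, a=1) + 1.
Reversing it on 7.3.41: 7→(7−1)÷2=3=c, 3→(3−1)÷2=1=a, 41→(41−1)÷2=20=t.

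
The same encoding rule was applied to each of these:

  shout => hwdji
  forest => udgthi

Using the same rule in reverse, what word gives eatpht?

Compare letters: s→h is +15, h→w is +15, o→d is +15 — a constant shift. This is a Caesar cipher with shift 15.
Decoding eatpht: e−15=p, a−15=l, t−15=e, p−15=a, h−15=s, t−15=e.

please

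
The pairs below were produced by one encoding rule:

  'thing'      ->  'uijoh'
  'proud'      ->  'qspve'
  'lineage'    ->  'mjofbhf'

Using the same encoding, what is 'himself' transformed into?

ijntfmg

Compare letters: t→u is +1, h→i is +1, i→j is +1 — a constant shift. It's a constant shift of +1 (ROT1).
On himself: h+1=i, i+1=j, m+1=n, s+1=t, e+1=f, l+1=m, f+1=g.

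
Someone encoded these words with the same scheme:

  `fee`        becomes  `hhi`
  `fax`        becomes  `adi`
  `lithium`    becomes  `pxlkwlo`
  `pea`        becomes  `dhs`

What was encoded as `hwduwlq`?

nitrate

Read the word backwards and shift each letter +3.
Decoding hwduwlq: shift back: h−3=e, w−3=t, d−3=a, u−3=r, w−3=t, l−3=i, q−3=n → etartin; then reverse → nitrate.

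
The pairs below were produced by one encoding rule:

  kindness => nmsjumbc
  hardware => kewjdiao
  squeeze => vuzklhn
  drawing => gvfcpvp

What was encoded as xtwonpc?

upright

In kindness: k→n is +3, i→m is +4, n→s is +5, d→j is +6 — the shift increases by 1 each position. Letter i (0-indexed) is shifted by i+3, so successive shifts are 3, 4, 5, ….
Reversing it on xtwonpc: x−3=u, t−4=p, w−5=r, o−6=i, n−7=g, p−8=h, c−9=t.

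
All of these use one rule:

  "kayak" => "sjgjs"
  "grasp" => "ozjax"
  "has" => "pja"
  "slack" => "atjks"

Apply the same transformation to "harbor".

pjzjxz

The shift depends on letter class: consonant k→s is +8, but vowel a→j is +9. Vowels shift forward by 9 and consonants shift forward by 8.
For harbor: h(cons)+8=p, a(vowel)+9=j, r(cons)+8=z, b(cons)+8=j, o(vowel)+9=x, r(cons)+8=z.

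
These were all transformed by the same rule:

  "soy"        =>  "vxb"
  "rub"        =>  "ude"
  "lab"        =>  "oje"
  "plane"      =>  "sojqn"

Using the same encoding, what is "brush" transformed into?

eudvk

The rule splits by letter class: vowels +9, consonants +3.
Applying it to brush: b(cons)+3=e, r(cons)+3=u, u(vowel)+9=d, s(cons)+3=v, h(cons)+3=k.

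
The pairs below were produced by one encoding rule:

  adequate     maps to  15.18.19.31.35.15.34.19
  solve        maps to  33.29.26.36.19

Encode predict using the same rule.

The number is (letter's place in the alphabet, a=1) + 14.
On predict: p=16→30, r=18→32, e=5→19, d=4→18, i=9→23, c=3→17, t=20→34.

30.32.19.18.23.17.34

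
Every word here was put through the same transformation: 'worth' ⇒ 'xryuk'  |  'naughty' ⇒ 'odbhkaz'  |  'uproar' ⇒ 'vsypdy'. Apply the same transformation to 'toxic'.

urejf

Shifts by position in worth: pos 0: w→x (+1), pos 1: o→r (+3), pos 2: r→y (+7), pos 3: t→u (+1), pos 4: h→k (+3) — repeating every 3. A repeating key of period 3 is used — shifts +1, +3, +7 over and over.
For toxic: t+1=u, o+3=r, x+7=e, i+1=j, c+3=f.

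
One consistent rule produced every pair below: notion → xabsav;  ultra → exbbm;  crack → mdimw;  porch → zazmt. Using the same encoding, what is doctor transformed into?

Shifts by position in notion: pos 0: n→x (+10), pos 1: o→a (+12), pos 2: t→b (+8), pos 3: i→s (+10), pos 4: o→a (+12), pos 5: n→v (+8) — repeating every 3. The shifts repeat in a cycle of length 3: positions 0,1,… shift by +10, +12, +8, then the pattern repeats.
For doctor: d+10=n, o+12=a, c+8=k, t+10=d, o+12=a, r+8=z.

nakdaz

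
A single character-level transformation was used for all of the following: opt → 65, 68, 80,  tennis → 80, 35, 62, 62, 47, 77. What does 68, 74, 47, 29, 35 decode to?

price

o(#15)→65 and p(#16)→68: differences scale by 3, so n = 3·pos + 20. Each letter becomes 3×(its alphabet position, a=1..z=26) + 20.
Undoing it on 68, 74, 47, 29, 35: 68→(68−20)÷3=16=p, 74→(74−20)÷3=18=r, 47→(47−20)÷3=9=i, 29→(29−20)÷3=3=c, 35→(35−20)÷3=5=e.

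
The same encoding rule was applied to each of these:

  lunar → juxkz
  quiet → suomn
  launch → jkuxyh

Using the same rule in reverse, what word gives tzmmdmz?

l(11)→j(9) and u(20)→u(20) fit y≡7x+10 (mod 26); the inverse of 7 mod 26 is 15. Treating letters as 0–25, the rule is x ↦ 7x + 10 (mod 26).
Reversing it on tzmmdmz: t(19)→15·(19−10)≡5=f; z(25)→15·(25−10)≡17=r; m(12)→15·(12−10)≡4=e; m(12)→15·(12−10)≡4=e; d(3)→15·(3−10)≡25=z; m(12)→15·(12−10)≡4=e; z(25)→15·(25−10)≡17=r (all mod 26).

freezer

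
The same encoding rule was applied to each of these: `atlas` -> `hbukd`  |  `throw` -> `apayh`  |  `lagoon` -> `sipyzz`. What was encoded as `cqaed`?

In atlas: a→h is +7, t→b is +8, l→u is +9, a→k is +10 — the shift increases by 1 each position. Each letter shifts forward by (position + 7), i.e. 7, 8, 9, … — the shift grows by one for each successive letter.
Undoing it on cqaed: c−7=v, q−8=i, a−9=r, e−10=u, d−11=s.

virus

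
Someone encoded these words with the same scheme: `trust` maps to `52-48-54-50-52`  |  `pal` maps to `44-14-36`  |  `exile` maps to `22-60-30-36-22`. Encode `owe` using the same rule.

42-58-22

t(#20)→52 and r(#18)→48: differences scale by 2, so n = 2·pos + 12. The formula is n = 2×(alphabet index, a=1) + 12.
Applying it to owe: o=15→42, w=23→58, e=5→22.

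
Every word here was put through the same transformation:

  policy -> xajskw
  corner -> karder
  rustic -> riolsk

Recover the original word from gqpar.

p(15)→x(23) and o(14)→a(0) fit y≡23x+16 (mod 26); the inverse of 23 mod 26 is 17. Each letter's alphabet position (a=0..z=25) is mapped through 23·x+16 mod 26 — an affine cipher.
Decoding gqpar: g(6)→17·(6−16)≡12=m; q(16)→17·(16−16)≡0=a; p(15)→17·(15−16)≡9=j; a(0)→17·(0−16)≡14=o; r(17)→17·(17−16)≡17=r (all mod 26).

major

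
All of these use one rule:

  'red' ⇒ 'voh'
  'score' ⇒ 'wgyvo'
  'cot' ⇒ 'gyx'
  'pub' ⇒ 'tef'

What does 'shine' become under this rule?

wlsro

The shift depends on letter class: consonant r→v is +4, but vowel e→o is +10. Vowels shift forward by 10 and consonants shift forward by 4.
Applying it to shine: s(cons)+4=w, h(cons)+4=l, i(vowel)+10=s, n(cons)+4=r, e(vowel)+10=o.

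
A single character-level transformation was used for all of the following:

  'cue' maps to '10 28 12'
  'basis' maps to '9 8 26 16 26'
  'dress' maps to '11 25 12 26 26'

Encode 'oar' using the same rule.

22 8 25

Letters become their 1-based position plus 7 (so a→8, b→9, …).
For oar: o=15→22, a=1→8, r=18→25.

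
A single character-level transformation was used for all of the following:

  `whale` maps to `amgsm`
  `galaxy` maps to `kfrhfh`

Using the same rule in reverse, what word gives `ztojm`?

In whale: w→a is +4, h→m is +5, a→g is +6, l→s is +7 — the shift increases by 1 each position. The shift increases by 1 at each position, starting from +4: 4, 5, 6, ….
Decoding ztojm: z−4=v, t−5=o, o−6=i, j−7=c, m−8=e.

voice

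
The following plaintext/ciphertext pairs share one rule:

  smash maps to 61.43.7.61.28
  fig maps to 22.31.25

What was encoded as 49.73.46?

s(#19)→61 and m(#13)→43: differences scale by 3, so n = 3·pos + 4. Each letter becomes 3×(its alphabet position, a=1..z=26) + 4.
Reversing it on 49.73.46: 49→(49−4)÷3=15=o, 73→(73−4)÷3=23=w, 46→(46−4)÷3=14=n.

own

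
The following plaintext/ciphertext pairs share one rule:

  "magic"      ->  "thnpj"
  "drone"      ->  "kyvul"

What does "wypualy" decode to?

It's a constant shift of +7 (ROT7).
Reversing it on wypualy: w−7=p, y−7=r, p−7=i, u−7=n, a−7=t, l−7=e, y−7=r.

printer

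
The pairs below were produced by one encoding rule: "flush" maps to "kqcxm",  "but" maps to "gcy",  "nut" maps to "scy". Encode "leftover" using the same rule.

Two shifts are in play — +8 for a/e/i/o/u, +5 for every other letter.
On leftover: l(cons)+5=q, e(vowel)+8=m, f(cons)+5=k, t(cons)+5=y, o(vowel)+8=w, v(cons)+5=a, e(vowel)+8=m, r(cons)+5=w.

qmkywamw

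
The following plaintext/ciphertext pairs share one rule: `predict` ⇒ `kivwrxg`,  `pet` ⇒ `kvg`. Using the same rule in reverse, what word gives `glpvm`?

Each pair mirrors across the alphabet (p↔k, r↔i, e↔v): positions sum to 25. This is the alphabet-reversal cipher (Atbash): a becomes z, b becomes y, etc.
Reversing it on glpvm: g↔t, l↔o, p↔k, v↔e, m↔n.

token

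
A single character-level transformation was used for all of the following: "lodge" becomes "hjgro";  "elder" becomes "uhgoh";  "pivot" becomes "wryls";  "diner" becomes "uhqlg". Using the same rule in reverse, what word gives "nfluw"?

Two steps: reverse the string, then apply a Caesar shift of +3.
Reversing it on nfluw: shift back: n−3=k, f−3=c, l−3=i, u−3=r, w−3=t → kcirt; then reverse → trick.

trick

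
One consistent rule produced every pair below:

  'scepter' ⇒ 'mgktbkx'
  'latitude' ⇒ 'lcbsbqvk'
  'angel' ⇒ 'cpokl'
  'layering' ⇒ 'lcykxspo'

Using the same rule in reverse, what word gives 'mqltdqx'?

sulphur

s(18)→m(12) and c(2)→g(6) fit y≡15x+2 (mod 26); the inverse of 15 mod 26 is 7. This is an affine cipher: with a=0,…,z=25, each position x becomes (15x+2) mod 26.
Decoding mqltdqx: m(12)→7·(12−2)≡18=s; q(16)→7·(16−2)≡20=u; l(11)→7·(11−2)≡11=l; t(19)→7·(19−2)≡15=p; d(3)→7·(3−2)≡7=h; q(16)→7·(16−2)≡20=u; x(23)→7·(23−2)≡17=r (all mod 26).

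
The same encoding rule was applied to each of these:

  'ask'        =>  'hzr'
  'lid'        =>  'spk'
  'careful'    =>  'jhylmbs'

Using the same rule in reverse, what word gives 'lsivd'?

elbow

Compare letters: a→h is +7, s→z is +7, k→r is +7 — a constant shift. Every letter moves 7 places later in the alphabet, wrapping around z→a.
Undoing it on lsivd: l−7=e, s−7=l, i−7=b, v−7=o, d−7=w.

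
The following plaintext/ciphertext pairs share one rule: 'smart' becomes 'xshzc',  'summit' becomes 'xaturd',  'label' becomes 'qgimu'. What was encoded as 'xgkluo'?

The shift increases by 1 at each position, starting from +5: 5, 6, 7, ….
Reversing it on xgkluo: x−5=s, g−6=a, k−7=d, l−8=d, u−9=l, o−10=e.

saddle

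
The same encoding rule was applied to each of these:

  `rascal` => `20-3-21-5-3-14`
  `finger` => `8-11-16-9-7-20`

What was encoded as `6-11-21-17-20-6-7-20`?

r is letter #18 and maps to 20: an offset of 2. Letters become their 1-based position plus 2 (so a→3, b→4, …).
Undoing it on 6-11-21-17-20-6-7-20: 6→(6−2)÷1=4=d, 11→(11−2)÷1=9=i, 21→(21−2)÷1=19=s, 17→(17−2)÷1=15=o, 20→(20−2)÷1=18=r, 6→(6−2)÷1=4=d, 7→(7−2)÷1=5=e, 20→(20−2)÷1=18=r.

disorder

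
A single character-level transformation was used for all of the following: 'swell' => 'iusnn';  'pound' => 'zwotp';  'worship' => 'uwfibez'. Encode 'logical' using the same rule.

This is an affine cipher: with a=0,…,z=25, each position x becomes (3x+6) mod 26.
For logical: l(11)→3·11+6≡13=n; o(14)→3·14+6≡22=w; g(6)→3·6+6≡24=y; i(8)→3·8+6≡4=e; c(2)→3·2+6≡12=m; a(0)→3·0+6≡6=g; l(11)→3·11+6≡13=n (all mod 26).

nwyemgn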